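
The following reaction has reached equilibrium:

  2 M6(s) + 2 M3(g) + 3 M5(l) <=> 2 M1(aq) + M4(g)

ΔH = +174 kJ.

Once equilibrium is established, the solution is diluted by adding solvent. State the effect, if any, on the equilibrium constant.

unchanged

The equilibrium constant depends only on temperature. This perturbation may move the position of equilibrium, but since T is unchanged, K itself is unchanged.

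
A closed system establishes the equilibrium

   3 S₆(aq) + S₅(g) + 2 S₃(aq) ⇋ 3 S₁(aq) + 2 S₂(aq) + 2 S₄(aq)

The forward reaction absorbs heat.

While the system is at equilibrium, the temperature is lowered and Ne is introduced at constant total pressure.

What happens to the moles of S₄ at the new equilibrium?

decreases

The forward reaction is endothermic. Lowering T favours the exothermic direction — shift to the left.
Adding inert gas at constant total pressure expands the volume and lowers every reacting partial pressure. With Δn_gas = 0 − 1 = -1, Q moves away from K toward the side with fewer gas moles, so the system shifts toward the side with more gas moles — to the left.
The net shift is to the left. S₄ is a product, so its amount decreases.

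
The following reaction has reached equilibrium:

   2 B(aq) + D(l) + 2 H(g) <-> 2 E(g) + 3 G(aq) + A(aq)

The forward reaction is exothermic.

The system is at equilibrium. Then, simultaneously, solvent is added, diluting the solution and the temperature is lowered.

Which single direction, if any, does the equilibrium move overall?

Dilution lowers every aqueous concentration by the same factor. Δn_aq = 4 − 2 = +2, so the system shifts toward the side with more dissolved moles — to the right.
The forward reaction is exothermic. Lowering T favours the exothermic direction — shift to the right.
All effects act in the same direction — net shift to the right.

right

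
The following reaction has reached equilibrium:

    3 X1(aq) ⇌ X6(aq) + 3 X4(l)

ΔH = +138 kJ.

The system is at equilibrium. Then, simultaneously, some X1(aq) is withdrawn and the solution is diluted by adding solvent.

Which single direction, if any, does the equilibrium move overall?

Removing X1 (aq), a reactant, drives the reaction to the left.
Dilution lowers every aqueous concentration by the same factor. Δn_aq = 1 − 3 = -2, so the system shifts toward the side with more dissolved moles — to the left.
All effects act in the same direction — net shift to the left.

left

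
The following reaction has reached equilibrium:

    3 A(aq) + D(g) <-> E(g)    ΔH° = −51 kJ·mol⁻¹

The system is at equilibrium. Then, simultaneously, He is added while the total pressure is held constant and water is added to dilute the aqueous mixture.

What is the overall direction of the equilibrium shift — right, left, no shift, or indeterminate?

left

Adding inert gas at constant total pressure expands the volume, scaling every reacting partial pressure by the same factor. Δn_gas = 1 − 1 = 0, so Q is unchanged — no shift.
Dilution lowers every aqueous concentration by the same factor. Δn_aq = 0 − 3 = -3, so the system shifts toward the side with more dissolved moles — to the left.
Only the nonzero effect(s) matter; the net shift is to the left.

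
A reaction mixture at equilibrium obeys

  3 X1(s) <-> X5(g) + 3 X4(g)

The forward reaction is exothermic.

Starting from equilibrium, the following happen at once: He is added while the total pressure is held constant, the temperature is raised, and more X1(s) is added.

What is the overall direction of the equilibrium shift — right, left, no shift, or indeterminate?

Adding inert gas at constant total pressure expands the volume and lowers every reacting partial pressure. With Δn_gas = 4 − 0 = +4, Q moves away from K toward the side with fewer gas moles, so the system shifts toward the side with more gas moles — to the right.
The forward reaction is exothermic. Raising T favours the endothermic direction — shift to the left.
X1 is a pure solid; its activity is 1 regardless of amount, so Q is unaffected — no shift from this change.
The individual effects push in opposite directions; without quantitative information the net direction cannot be determined.

cannot be determined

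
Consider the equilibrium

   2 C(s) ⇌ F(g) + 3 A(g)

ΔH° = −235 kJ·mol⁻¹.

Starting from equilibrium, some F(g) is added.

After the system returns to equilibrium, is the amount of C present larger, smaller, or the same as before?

Adding F (g), a product, drives the reaction to the left.
The net shift is to the left. C is a reactant, so its amount increases.

increases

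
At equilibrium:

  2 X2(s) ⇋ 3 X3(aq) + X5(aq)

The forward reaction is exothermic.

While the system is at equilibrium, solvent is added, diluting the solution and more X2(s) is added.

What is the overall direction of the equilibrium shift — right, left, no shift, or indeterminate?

Dilution lowers every aqueous concentration by the same factor. Δn_aq = 4 − 0 = +4, so the system shifts toward the side with more dissolved moles — to the right.
X2 is a pure solid; its activity is 1 regardless of amount, so Q is unaffected — no shift from this change.
Only the nonzero effect(s) matter; the net shift is to the right.

right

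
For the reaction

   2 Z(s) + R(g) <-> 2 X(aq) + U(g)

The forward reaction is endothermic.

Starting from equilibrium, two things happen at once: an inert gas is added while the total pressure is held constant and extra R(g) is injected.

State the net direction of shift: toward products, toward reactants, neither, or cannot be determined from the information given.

Adding inert gas at constant total pressure expands the volume, scaling every reacting partial pressure by the same factor. Δn_gas = 1 − 1 = 0, so Q is unchanged — no shift.
Adding R (g), a reactant, drives the reaction to the right.
Only the nonzero effect(s) matter; the net shift is to the right.

right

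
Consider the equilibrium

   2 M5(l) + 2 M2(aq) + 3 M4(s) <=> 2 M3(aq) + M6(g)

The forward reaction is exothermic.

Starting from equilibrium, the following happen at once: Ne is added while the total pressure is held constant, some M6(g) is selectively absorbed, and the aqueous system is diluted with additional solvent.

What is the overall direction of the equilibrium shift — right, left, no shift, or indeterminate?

Adding inert gas at constant total pressure expands the volume and lowers every reacting partial pressure. With Δn_gas = 1 − 0 = +1, Q moves away from K toward the side with fewer gas moles, so the system shifts toward the side with more gas moles — to the right.
Removing M6 (g), a product, drives the reaction to the right.
Dilution scales every aqueous concentration by the same factor. Δn_aq = 2 − 2 = 0, so Q is unchanged — no shift.
Only the nonzero effect(s) matter; the net shift is to the right.

right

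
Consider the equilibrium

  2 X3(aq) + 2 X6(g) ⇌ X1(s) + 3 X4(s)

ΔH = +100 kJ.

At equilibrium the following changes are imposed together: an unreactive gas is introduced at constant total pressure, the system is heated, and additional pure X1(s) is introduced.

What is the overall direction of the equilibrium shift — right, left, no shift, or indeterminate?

cannot be determined

Adding inert gas at constant total pressure expands the volume and lowers every reacting partial pressure. With Δn_gas = 0 − 2 = -2, Q moves away from K toward the side with fewer gas moles, so the system shifts toward the side with more gas moles — to the left.
The forward reaction is endothermic. Raising T favours the endothermic direction — shift to the right.
X1 is a pure solid; its activity is 1 regardless of amount, so Q is unaffected — no shift from this change.
The individual effects push in opposite directions; without quantitative information the net direction cannot be determined.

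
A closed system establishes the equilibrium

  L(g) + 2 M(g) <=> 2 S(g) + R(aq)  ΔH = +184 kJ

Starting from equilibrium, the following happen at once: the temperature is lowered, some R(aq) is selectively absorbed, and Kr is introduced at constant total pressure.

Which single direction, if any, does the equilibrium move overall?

cannot be determined

The forward reaction is endothermic. Lowering T favours the exothermic direction — shift to the left.
Removing R (aq), a product, drives the reaction to the right.
Adding inert gas at constant total pressure expands the volume and lowers every reacting partial pressure. With Δn_gas = 2 − 3 = -1, Q moves away from K toward the side with fewer gas moles, so the system shifts toward the side with more gas moles — to the left.
The individual effects push in opposite directions; without quantitative information the net direction cannot be determined.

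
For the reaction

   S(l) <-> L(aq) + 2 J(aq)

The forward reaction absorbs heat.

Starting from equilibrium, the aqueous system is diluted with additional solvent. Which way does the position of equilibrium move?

right

Dilution lowers every aqueous concentration by the same factor. Δn_aq = 3 − 0 = +3, so the system shifts toward the side with more dissolved moles — to the right.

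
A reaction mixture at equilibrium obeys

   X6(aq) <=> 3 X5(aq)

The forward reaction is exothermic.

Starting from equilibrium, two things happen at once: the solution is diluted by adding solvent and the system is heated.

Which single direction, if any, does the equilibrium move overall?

Dilution lowers every aqueous concentration by the same factor. Δn_aq = 3 − 1 = +2, so the system shifts toward the side with more dissolved moles — to the right.
The forward reaction is exothermic. Raising T favours the endothermic direction — shift to the left.
The individual effects push in opposite directions; without quantitative information the net direction cannot be determined.

cannot be determined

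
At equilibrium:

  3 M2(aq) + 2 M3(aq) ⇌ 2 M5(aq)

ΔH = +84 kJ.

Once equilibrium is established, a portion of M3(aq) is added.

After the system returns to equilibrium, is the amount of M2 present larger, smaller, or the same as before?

Adding M3 (aq), a reactant, drives the reaction to the right.
The net shift is to the right. M2 is a reactant, so its amount decreases.

decreases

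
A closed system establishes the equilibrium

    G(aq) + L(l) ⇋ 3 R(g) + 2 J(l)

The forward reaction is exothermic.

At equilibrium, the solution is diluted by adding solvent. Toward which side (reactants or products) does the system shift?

Dilution lowers every aqueous concentration by the same factor. Δn_aq = 0 − 1 = -1, so the system shifts toward the side with more dissolved moles — to the left.

left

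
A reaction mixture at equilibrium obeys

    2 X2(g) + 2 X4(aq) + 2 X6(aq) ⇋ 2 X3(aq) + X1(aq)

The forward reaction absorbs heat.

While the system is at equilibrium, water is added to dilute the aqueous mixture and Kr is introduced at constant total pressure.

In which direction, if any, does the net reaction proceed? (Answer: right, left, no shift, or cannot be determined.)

left

Dilution lowers every aqueous concentration by the same factor. Δn_aq = 3 − 4 = -1, so the system shifts toward the side with more dissolved moles — to the left.
Adding inert gas at constant total pressure expands the volume and lowers every reacting partial pressure. With Δn_gas = 0 − 2 = -2, Q moves away from K toward the side with fewer gas moles, so the system shifts toward the side with more gas moles — to the left.
All effects act in the same direction — net shift to the left.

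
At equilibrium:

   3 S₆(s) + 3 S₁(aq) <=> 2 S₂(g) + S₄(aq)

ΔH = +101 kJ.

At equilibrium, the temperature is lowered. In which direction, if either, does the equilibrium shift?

The forward reaction is endothermic. Lowering T favours the exothermic direction — shift to the left.

left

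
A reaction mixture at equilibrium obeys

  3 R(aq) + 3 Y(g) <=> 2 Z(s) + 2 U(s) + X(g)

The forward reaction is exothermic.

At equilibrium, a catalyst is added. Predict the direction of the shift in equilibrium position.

A catalyst speeds both forward and reverse rates equally; it changes neither Q nor K — no shift from this change.

no shift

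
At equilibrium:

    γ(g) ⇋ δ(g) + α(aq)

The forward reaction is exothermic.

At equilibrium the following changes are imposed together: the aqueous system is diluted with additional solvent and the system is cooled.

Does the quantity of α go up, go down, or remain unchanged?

Dilution lowers every aqueous concentration by the same factor. Δn_aq = 1 − 0 = +1, so the system shifts toward the side with more dissolved moles — to the right.
The forward reaction is exothermic. Lowering T favours the exothermic direction — shift to the right.
The net shift is to the right. α is a product, so its amount increases.

increases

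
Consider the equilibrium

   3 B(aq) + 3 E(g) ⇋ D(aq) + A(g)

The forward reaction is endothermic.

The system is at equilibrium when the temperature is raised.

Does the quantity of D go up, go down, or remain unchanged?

increases

The forward reaction is endothermic. Raising T favours the endothermic direction — shift to the right.
The net shift is to the right. D is a product, so its amount increases.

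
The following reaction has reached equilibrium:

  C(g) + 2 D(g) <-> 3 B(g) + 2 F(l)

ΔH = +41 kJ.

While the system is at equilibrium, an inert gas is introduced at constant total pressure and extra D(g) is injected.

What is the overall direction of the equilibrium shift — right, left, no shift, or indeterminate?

right

Adding inert gas at constant total pressure expands the volume, scaling every reacting partial pressure by the same factor. Δn_gas = 3 − 3 = 0, so Q is unchanged — no shift.
Adding D (g), a reactant, drives the reaction to the right.
Only the nonzero effect(s) matter; the net shift is to the right.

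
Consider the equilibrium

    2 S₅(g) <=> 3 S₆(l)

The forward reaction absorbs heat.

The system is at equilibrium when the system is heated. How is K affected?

K depends on temperature via the van 't Hoff relation. The forward reaction is endothermic, so raising T increases K.

increases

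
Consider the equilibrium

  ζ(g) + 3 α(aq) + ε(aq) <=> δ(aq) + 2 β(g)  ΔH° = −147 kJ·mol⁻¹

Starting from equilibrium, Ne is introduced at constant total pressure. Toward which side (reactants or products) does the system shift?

right

Adding inert gas at constant total pressure expands the volume and lowers every reacting partial pressure. With Δn_gas = 2 − 1 = +1, Q moves away from K toward the side with fewer gas moles, so the system shifts toward the side with more gas moles — to the right.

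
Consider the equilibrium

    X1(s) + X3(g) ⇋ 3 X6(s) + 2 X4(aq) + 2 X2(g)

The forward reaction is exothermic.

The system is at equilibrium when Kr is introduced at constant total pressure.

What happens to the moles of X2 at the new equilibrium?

increases

Adding inert gas at constant total pressure expands the volume and lowers every reacting partial pressure. With Δn_gas = 2 − 1 = +1, Q moves away from K toward the side with fewer gas moles, so the system shifts toward the side with more gas moles — to the right.
The net shift is to the right. X2 is a product, so its amount increases.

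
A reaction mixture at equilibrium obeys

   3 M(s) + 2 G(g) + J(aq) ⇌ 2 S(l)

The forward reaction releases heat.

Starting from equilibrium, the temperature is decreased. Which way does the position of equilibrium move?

right

The forward reaction is exothermic. Lowering T favours the exothermic direction — shift to the right.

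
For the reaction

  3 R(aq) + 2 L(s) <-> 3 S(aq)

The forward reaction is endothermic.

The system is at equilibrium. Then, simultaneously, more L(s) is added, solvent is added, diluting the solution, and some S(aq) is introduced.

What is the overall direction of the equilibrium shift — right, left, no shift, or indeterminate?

left

L is a pure solid; its activity is 1 regardless of amount, so Q is unaffected — no shift from this change.
Dilution scales every aqueous concentration by the same factor. Δn_aq = 3 − 3 = 0, so Q is unchanged — no shift.
Adding S (aq), a product, drives the reaction to the left.
Only the nonzero effect(s) matter; the net shift is to the left.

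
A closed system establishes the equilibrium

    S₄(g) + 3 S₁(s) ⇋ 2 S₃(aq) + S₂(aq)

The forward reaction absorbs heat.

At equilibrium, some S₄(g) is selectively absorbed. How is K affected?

The equilibrium constant depends only on temperature. This perturbation may move the position of equilibrium, but since T is unchanged, K itself is unchanged.

unchanged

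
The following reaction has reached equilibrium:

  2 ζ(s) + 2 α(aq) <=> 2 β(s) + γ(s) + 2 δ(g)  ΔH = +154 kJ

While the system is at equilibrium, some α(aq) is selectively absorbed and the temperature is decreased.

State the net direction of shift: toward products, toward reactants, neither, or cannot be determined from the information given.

Removing α (aq), a reactant, drives the reaction to the left.
The forward reaction is endothermic. Lowering T favours the exothermic direction — shift to the left.
All effects act in the same direction — net shift to the left.

left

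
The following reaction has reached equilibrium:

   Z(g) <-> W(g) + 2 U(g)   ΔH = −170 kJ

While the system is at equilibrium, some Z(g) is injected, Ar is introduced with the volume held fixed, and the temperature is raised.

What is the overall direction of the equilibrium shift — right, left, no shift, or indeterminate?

cannot be determined

Adding Z (g), a reactant, drives the reaction to the right.
At constant volume, adding an inert gas leaves every reacting species' partial pressure unchanged, so Q is unchanged — no shift from this change.
The forward reaction is exothermic. Raising T favours the endothermic direction — shift to the left.
The individual effects push in opposite directions; without quantitative information the net direction cannot be determined.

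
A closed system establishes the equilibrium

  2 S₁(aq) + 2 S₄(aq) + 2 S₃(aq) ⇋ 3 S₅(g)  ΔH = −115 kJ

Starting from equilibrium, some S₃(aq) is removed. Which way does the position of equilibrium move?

left

Removing S₃ (aq), a reactant, drives the reaction to the left.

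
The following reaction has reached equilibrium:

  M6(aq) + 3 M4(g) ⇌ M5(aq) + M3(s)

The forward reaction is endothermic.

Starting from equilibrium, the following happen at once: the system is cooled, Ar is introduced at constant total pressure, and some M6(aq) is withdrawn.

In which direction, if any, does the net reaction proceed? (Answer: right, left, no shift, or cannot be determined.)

left

The forward reaction is endothermic. Lowering T favours the exothermic direction — shift to the left.
Adding inert gas at constant total pressure expands the volume and lowers every reacting partial pressure. With Δn_gas = 0 − 3 = -3, Q moves away from K toward the side with fewer gas moles, so the system shifts toward the side with more gas moles — to the left.
Removing M6 (aq), a reactant, drives the reaction to the left.
All effects act in the same direction — net shift to the left.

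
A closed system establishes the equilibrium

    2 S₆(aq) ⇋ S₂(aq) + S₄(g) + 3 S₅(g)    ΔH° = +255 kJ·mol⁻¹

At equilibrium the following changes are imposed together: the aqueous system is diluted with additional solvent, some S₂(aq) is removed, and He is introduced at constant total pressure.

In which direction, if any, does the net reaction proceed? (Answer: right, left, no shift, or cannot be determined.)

Dilution lowers every aqueous concentration by the same factor. Δn_aq = 1 − 2 = -1, so the system shifts toward the side with more dissolved moles — to the left.
Removing S₂ (aq), a product, drives the reaction to the right.
Adding inert gas at constant total pressure expands the volume and lowers every reacting partial pressure. With Δn_gas = 4 − 0 = +4, Q moves away from K toward the side with fewer gas moles, so the system shifts toward the side with more gas moles — to the right.
The individual effects push in opposite directions; without quantitative information the net direction cannot be determined.

cannot be determined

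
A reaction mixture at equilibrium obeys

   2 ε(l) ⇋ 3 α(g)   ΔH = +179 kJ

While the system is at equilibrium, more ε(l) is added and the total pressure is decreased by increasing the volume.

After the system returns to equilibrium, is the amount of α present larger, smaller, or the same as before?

ε is a pure liquid; its activity is 1 regardless of amount, so Q is unaffected — no shift from this change.
Gas moles: reactants 0, products 3 (Δn_gas = +3). Expansion shifts the system toward the side with more moles of gas — to the right.
The net shift is to the right. α is a product, so its amount increases.

increases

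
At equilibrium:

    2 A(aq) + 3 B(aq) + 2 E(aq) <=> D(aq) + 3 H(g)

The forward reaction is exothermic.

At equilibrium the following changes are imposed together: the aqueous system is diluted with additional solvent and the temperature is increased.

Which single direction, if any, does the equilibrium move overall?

Dilution lowers every aqueous concentration by the same factor. Δn_aq = 1 − 7 = -6, so the system shifts toward the side with more dissolved moles — to the left.
The forward reaction is exothermic. Raising T favours the endothermic direction — shift to the left.
All effects act in the same direction — net shift to the left.

left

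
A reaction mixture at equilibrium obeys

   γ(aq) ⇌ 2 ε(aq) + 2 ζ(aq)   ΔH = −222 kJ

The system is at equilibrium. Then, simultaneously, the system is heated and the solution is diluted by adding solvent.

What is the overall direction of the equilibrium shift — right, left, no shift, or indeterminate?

cannot be determined

The forward reaction is exothermic. Raising T favours the endothermic direction — shift to the left.
Dilution lowers every aqueous concentration by the same factor. Δn_aq = 4 − 1 = +3, so the system shifts toward the side with more dissolved moles — to the right.
The individual effects push in opposite directions; without quantitative information the net direction cannot be determined.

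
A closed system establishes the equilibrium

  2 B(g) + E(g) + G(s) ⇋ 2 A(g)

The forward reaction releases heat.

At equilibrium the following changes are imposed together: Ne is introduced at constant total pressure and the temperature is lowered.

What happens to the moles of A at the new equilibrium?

Adding inert gas at constant total pressure expands the volume and lowers every reacting partial pressure. With Δn_gas = 2 − 3 = -1, Q moves away from K toward the side with fewer gas moles, so the system shifts toward the side with more gas moles — to the left.
The forward reaction is exothermic. Lowering T favours the exothermic direction — shift to the right.
The two effects oppose each other, so the net shift — and hence the change in A — cannot be determined from the given information.

cannot be determined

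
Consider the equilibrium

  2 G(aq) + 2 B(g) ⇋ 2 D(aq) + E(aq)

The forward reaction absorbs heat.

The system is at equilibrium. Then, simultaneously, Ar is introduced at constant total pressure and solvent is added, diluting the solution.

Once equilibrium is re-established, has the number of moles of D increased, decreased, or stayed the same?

Adding inert gas at constant total pressure expands the volume and lowers every reacting partial pressure. With Δn_gas = 0 − 2 = -2, Q moves away from K toward the side with fewer gas moles, so the system shifts toward the side with more gas moles — to the left.
Dilution lowers every aqueous concentration by the same factor. Δn_aq = 3 − 2 = +1, so the system shifts toward the side with more dissolved moles — to the right.
The two effects oppose each other, so the net shift — and hence the change in D — cannot be determined from the given information.

cannot be determined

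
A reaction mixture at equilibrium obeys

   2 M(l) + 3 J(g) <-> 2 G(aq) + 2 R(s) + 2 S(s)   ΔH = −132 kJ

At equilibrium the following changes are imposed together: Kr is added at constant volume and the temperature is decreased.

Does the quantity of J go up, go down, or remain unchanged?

At constant volume, adding an inert gas leaves every reacting species' partial pressure unchanged, so Q is unchanged — no shift from this change.
The forward reaction is exothermic. Lowering T favours the exothermic direction — shift to the right.
The net shift is to the right. J is a reactant, so its amount decreases.

decreases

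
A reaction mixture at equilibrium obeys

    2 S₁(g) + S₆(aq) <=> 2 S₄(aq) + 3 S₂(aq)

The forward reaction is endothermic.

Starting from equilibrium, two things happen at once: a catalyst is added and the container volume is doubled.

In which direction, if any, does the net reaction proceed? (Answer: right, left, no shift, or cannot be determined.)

left

A catalyst speeds both forward and reverse rates equally; it changes neither Q nor K — no shift from this change.
Gas moles: reactants 2, products 0 (Δn_gas = -2). Expansion shifts the system toward the side with more moles of gas — to the left.
Only the nonzero effect(s) matter; the net shift is to the left.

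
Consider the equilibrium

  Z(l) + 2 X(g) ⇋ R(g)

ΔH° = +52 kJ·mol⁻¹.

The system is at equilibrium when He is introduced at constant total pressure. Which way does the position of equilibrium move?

Adding inert gas at constant total pressure expands the volume and lowers every reacting partial pressure. With Δn_gas = 1 − 2 = -1, Q moves away from K toward the side with fewer gas moles, so the system shifts toward the side with more gas moles — to the left.

left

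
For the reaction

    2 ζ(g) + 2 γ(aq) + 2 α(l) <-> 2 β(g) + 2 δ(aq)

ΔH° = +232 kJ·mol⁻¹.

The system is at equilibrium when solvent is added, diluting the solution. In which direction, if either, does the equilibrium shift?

Dilution scales every aqueous concentration by the same factor. Δn_aq = 2 − 2 = 0, so Q is unchanged — no shift.

no shift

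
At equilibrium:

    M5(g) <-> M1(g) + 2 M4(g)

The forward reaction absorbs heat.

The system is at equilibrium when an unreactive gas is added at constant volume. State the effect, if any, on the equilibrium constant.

unchanged

The equilibrium constant depends only on temperature. This perturbation changes neither the position of equilibrium nor K.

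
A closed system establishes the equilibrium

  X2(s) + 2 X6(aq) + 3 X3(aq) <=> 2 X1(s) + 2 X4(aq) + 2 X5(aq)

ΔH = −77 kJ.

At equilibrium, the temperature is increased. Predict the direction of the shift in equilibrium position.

The forward reaction is exothermic. Raising T favours the endothermic direction — shift to the left.

left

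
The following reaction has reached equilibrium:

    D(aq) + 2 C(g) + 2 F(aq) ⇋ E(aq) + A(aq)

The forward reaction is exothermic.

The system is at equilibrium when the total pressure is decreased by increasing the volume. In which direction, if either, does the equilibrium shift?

left

Gas moles: reactants 2, products 0 (Δn_gas = -2). Expansion shifts the system toward the side with more moles of gas — to the left.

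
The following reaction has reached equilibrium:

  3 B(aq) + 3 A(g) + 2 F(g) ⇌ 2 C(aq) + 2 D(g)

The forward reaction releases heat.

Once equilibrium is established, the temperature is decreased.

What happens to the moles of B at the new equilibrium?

The forward reaction is exothermic. Lowering T favours the exothermic direction — shift to the right.
The net shift is to the right. B is a reactant, so its amount decreases.

decreases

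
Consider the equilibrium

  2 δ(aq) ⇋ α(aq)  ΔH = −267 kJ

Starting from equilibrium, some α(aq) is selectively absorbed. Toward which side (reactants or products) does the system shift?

Removing α (aq), a product, drives the reaction to the right.

right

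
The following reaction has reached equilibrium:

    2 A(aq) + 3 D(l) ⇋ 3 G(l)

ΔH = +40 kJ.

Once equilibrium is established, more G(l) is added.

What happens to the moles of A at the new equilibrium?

G is a pure liquid; its activity is 1 regardless of amount, so Q is unaffected — no shift from this change.
No net shift occurs, so the amount of A is unchanged.

unchanged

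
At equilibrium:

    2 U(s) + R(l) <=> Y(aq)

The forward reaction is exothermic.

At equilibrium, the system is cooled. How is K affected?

increases

K depends on temperature via the van 't Hoff relation. The forward reaction is exothermic, so lowering T increases K.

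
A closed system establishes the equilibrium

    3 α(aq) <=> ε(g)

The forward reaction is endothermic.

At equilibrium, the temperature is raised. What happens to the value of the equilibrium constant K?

K depends on temperature via the van 't Hoff relation. The forward reaction is endothermic, so raising T increases K.

increases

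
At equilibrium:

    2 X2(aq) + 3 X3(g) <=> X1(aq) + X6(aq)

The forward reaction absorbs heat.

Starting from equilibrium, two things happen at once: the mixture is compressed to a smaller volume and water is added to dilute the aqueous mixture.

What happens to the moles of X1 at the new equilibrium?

increases

Gas moles: reactants 3, products 0 (Δn_gas = -3). Compression shifts the system toward the side with fewer moles of gas — to the right.
Dilution scales every aqueous concentration by the same factor. Δn_aq = 2 − 2 = 0, so Q is unchanged — no shift.
The net shift is to the right. X1 is a product, so its amount increases.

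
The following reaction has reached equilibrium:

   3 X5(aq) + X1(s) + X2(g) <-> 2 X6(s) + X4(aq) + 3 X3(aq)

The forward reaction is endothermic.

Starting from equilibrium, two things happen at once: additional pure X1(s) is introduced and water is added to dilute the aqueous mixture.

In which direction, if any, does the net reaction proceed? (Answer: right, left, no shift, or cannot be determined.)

X1 is a pure solid; its activity is 1 regardless of amount, so Q is unaffected — no shift from this change.
Dilution lowers every aqueous concentration by the same factor. Δn_aq = 4 − 3 = +1, so the system shifts toward the side with more dissolved moles — to the right.
Only the nonzero effect(s) matter; the net shift is to the right.

right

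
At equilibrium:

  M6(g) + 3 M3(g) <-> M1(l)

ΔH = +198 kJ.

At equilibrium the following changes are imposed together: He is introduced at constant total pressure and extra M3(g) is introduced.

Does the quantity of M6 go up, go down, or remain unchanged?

Adding inert gas at constant total pressure expands the volume and lowers every reacting partial pressure. With Δn_gas = 0 − 4 = -4, Q moves away from K toward the side with fewer gas moles, so the system shifts toward the side with more gas moles — to the left.
Adding M3 (g), a reactant, drives the reaction to the right.
The two effects oppose each other, so the net shift — and hence the change in M6 — cannot be determined from the given information.

cannot be determined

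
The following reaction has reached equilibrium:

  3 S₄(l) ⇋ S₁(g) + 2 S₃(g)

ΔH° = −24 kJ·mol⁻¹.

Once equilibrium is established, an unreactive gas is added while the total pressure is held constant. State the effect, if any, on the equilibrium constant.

unchanged

The equilibrium constant depends only on temperature. This perturbation may move the position of equilibrium, but since T is unchanged, K itself is unchanged.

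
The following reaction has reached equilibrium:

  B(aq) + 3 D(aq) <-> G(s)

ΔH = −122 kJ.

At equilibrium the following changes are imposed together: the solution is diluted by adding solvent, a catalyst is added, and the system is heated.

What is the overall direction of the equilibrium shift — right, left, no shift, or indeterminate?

left

Dilution lowers every aqueous concentration by the same factor. Δn_aq = 0 − 4 = -4, so the system shifts toward the side with more dissolved moles — to the left.
A catalyst speeds both forward and reverse rates equally; it changes neither Q nor K — no shift from this change.
The forward reaction is exothermic. Raising T favours the endothermic direction — shift to the left.
Only the nonzero effect(s) matter; the net shift is to the left.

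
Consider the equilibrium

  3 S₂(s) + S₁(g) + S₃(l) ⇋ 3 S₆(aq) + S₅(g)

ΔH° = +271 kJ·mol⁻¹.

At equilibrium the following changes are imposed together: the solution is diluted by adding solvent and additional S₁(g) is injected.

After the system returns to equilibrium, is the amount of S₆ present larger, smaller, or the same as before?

Dilution lowers every aqueous concentration by the same factor. Δn_aq = 3 − 0 = +3, so the system shifts toward the side with more dissolved moles — to the right.
Adding S₁ (g), a reactant, drives the reaction to the right.
The net shift is to the right. S₆ is a product, so its amount increases.

increases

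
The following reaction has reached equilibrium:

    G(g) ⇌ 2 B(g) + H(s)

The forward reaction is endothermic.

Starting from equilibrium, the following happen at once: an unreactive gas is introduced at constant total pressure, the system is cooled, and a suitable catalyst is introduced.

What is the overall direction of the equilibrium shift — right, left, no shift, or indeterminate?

cannot be determined

Adding inert gas at constant total pressure expands the volume and lowers every reacting partial pressure. With Δn_gas = 2 − 1 = +1, Q moves away from K toward the side with fewer gas moles, so the system shifts toward the side with more gas moles — to the right.
The forward reaction is endothermic. Lowering T favours the exothermic direction — shift to the left.
A catalyst speeds both forward and reverse rates equally; it changes neither Q nor K — no shift from this change.
The individual effects push in opposite directions; without quantitative information the net direction cannot be determined.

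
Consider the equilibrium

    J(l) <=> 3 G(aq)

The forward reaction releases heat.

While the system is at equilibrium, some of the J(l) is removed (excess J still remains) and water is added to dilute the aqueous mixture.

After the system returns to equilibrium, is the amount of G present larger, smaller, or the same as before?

J is a pure liquid; its activity is 1 regardless of amount, so Q is unaffected — no shift from this change.
Dilution lowers every aqueous concentration by the same factor. Δn_aq = 3 − 0 = +3, so the system shifts toward the side with more dissolved moles — to the right.
The net shift is to the right. G is a product, so its amount increases.

increases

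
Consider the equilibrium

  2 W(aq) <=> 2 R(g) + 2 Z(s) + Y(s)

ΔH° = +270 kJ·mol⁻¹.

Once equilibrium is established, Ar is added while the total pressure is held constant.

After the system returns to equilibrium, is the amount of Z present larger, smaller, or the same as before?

increases

Adding inert gas at constant total pressure expands the volume and lowers every reacting partial pressure. With Δn_gas = 2 − 0 = +2, Q moves away from K toward the side with fewer gas moles, so the system shifts toward the side with more gas moles — to the right.
The net shift is to the right. Z is a product, so its amount increases.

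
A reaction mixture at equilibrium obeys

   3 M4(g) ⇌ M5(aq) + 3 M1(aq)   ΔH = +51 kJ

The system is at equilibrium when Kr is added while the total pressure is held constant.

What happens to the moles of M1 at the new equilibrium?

decreases

Adding inert gas at constant total pressure expands the volume and lowers every reacting partial pressure. With Δn_gas = 0 − 3 = -3, Q moves away from K toward the side with fewer gas moles, so the system shifts toward the side with more gas moles — to the left.
The net shift is to the left. M1 is a product, so its amount decreases.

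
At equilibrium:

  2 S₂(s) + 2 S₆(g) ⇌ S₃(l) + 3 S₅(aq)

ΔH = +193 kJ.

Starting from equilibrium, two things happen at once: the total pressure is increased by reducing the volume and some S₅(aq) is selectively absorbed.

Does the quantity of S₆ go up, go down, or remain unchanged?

Gas moles: reactants 2, products 0 (Δn_gas = -2). Compression shifts the system toward the side with fewer moles of gas — to the right.
Removing S₅ (aq), a product, drives the reaction to the right.
The net shift is to the right. S₆ is a reactant, so its amount decreases.

decreases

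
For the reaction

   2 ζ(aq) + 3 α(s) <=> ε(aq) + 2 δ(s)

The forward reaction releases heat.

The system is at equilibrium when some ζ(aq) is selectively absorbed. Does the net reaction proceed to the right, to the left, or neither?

left

Removing ζ (aq), a reactant, drives the reaction to the left.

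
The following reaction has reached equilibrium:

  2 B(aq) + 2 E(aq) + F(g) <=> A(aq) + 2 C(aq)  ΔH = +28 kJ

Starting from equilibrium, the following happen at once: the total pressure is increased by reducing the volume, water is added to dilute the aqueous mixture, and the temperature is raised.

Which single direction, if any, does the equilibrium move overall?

cannot be determined

Gas moles: reactants 1, products 0 (Δn_gas = -1). Compression shifts the system toward the side with fewer moles of gas — to the right.
Dilution lowers every aqueous concentration by the same factor. Δn_aq = 3 − 4 = -1, so the system shifts toward the side with more dissolved moles — to the left.
The forward reaction is endothermic. Raising T favours the endothermic direction — shift to the right.
The individual effects push in opposite directions; without quantitative information the net direction cannot be determined.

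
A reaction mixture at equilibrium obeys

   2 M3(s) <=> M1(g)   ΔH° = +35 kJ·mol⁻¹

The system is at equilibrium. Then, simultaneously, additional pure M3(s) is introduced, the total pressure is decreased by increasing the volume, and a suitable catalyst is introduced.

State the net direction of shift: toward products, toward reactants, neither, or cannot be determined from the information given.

M3 is a pure solid; its activity is 1 regardless of amount, so Q is unaffected — no shift from this change.
Gas moles: reactants 0, products 1 (Δn_gas = +1). Expansion shifts the system toward the side with more moles of gas — to the right.
A catalyst speeds both forward and reverse rates equally; it changes neither Q nor K — no shift from this change.
Only the nonzero effect(s) matter; the net shift is to the right.

right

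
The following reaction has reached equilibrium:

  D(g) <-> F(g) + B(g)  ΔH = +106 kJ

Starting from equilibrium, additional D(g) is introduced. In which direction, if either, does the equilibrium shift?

Adding D (g), a reactant, drives the reaction to the right.

right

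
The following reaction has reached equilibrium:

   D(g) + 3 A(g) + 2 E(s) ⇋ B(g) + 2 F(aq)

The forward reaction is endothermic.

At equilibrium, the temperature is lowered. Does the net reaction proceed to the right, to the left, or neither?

left

The forward reaction is endothermic. Lowering T favours the exothermic direction — shift to the left.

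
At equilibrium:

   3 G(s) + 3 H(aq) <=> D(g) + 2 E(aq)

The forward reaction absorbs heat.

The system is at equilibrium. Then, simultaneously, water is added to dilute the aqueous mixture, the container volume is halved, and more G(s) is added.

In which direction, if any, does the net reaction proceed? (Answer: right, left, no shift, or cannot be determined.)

Dilution lowers every aqueous concentration by the same factor. Δn_aq = 2 − 3 = -1, so the system shifts toward the side with more dissolved moles — to the left.
Gas moles: reactants 0, products 1 (Δn_gas = +1). Compression shifts the system toward the side with fewer moles of gas — to the left.
G is a pure solid; its activity is 1 regardless of amount, so Q is unaffected — no shift from this change.
Only the nonzero effect(s) matter; the net shift is to the left.

left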